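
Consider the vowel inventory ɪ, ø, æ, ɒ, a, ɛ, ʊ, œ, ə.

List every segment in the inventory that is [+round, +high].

Checking each segment against [+round], [+high]: /ʊ/ (high back rounded lax vowel) satisfies every feature; every other segment in the inventory fails at least one.

ʊ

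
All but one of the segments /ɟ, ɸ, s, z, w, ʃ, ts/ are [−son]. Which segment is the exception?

/w/ is the labial-velar glide, which is [+sonorant]; the rest — /ɸ, z, s, ɟ, ts, ʃ/ — are [−sonorant].

w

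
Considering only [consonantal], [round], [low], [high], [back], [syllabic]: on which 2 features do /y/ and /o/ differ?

/y/ (high front rounded tense vowel) and /o/ (mid back rounded tense vowel) agree on [−consonantal], [+round], [−low], [+syllabic]. They differ on [high] (/y/ [+], /o/ [−]), [back] (/y/ [−], /o/ [+]).

[high], [back]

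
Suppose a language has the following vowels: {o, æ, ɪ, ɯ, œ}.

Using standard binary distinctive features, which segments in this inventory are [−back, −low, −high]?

œ

First, the [−back] segments are /æ, ɪ, œ/.
Intersecting with [−low] gives /ɪ, œ/.
Of those, [−high] leaves /œ/.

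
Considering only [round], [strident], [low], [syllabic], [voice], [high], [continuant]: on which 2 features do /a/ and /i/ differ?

[high], [low]

The two segments share [−round], [−strident], [+syllabic], [+voice], [+continuant]. The only features from the list on which they differ: /a/ is [−high] while /i/ is [+high]; /a/ is [+low] while /i/ is [−low].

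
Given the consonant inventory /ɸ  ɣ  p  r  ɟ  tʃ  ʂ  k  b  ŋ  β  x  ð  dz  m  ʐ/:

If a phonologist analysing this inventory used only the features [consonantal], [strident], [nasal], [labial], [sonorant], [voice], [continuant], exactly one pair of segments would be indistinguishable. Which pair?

On the given features, /ð/ and /ɣ/ have an identical profile: [+consonantal], [−strident], [−nasal], [−labial], [−sonorant], [+voice], [+continuant]. No other two segments in the inventory coincide on all 7 features. (They do differ in [coronal] and [dorsal], which are not among the given features.)

ð, ɣ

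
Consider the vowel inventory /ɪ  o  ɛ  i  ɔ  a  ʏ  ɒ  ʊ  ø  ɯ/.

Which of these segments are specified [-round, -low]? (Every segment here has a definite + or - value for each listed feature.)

Checking each segment against [-round], [-low]: /ɪ/ (high front unrounded lax vowel), /ɛ/ (mid front unrounded lax vowel), /i/ (high front unrounded tense vowel), /ɯ/ (high back unrounded vowel) satisfy every feature; every other segment in the inventory fails at least one.

ɪ, ɛ, i, ɯ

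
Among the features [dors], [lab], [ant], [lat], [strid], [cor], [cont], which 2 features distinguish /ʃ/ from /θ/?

The two segments share [−dorsal], [−labial], [−lateral], [+coronal], [+continuant]. The only features from the list on which they differ: /ʃ/ is [+strident] while /θ/ is [−strident]; /ʃ/ is [−anterior] while /θ/ is [+anterior].

[strident], [anterior]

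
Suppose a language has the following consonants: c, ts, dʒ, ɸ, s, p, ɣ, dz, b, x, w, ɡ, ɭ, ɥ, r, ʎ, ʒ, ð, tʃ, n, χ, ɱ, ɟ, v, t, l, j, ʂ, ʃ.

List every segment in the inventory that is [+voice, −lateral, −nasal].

dʒ, ɣ, dz, b, w, ɡ, ɥ, r, ʒ, ð, ɟ, v, j

Checking each segment against [+voice], [−lateral], [−nasal]: /dʒ/ (voiced postalveolar affricate), /ɣ/ (voiced velar fricative), /dz/ (voiced alveolar affricate), /b/ (voiced bilabial stop), /w/ (labial-velar glide), /ɡ/ (voiced velar stop), among others, satisfy every feature; every other segment in the inventory fails at least one.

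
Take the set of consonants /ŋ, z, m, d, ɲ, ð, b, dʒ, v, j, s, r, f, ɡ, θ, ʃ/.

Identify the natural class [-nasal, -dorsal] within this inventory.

Checking each segment against [-nasal], [-dorsal]: /z/ (voiced alveolar fricative), /d/ (voiced alveolar stop), /ð/ (voiced dental fricative), /b/ (voiced bilabial stop), /dʒ/ (voiced postalveolar affricate), /v/ (voiced labiodental fricative), among others, satisfy every feature; every other segment in the inventory fails at least one.

z, d, ð, b, dʒ, v, s, r, f, θ, ʃ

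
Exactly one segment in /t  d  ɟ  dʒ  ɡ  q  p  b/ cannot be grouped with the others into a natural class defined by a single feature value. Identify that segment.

dʒ

[delayed release] (equivalently [strident]) groups all but one: /t, ɟ, d, q, p, b, ɡ/ share [−delayed release] while /dʒ/ (voiced postalveolar affricate) alone is [+delayed release]. Removing any other segment would not leave a single-feature class that excludes it.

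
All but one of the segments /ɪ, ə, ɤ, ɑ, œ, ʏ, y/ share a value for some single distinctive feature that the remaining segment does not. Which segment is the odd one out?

/ɪ, y, ʏ, œ, ə, ɤ/ are all [−low], but /ɑ/ (low back unrounded vowel) is [+low]. No other single segment can be removed to leave a set sharing one feature value that the removed segment lacks, so /ɑ/ is the odd one out.

ɑ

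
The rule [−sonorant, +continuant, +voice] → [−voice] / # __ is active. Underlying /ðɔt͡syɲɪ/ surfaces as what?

[θɔt͡syɲɪ]

The only segment in the rule's environment that also matches [−sonorant, +continuant, +voice] is /ð/. Applying [−voice] turns the voiced dental fricative into /θ/ (voiceless dental fricative), giving [θɔt͡syɲɪ].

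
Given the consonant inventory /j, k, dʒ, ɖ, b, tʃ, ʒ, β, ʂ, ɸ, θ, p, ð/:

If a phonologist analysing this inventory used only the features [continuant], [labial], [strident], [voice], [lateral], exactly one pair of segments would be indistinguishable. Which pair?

Both /j/ and /ð/ are [+continuant], [−labial], [−strident], [+voice], [−lateral]. Since the list omits [sonorant] and [dorsal] — which do distinguish the palatal glide from the voiced dental fricative — this pair collapses; all other pairs remain distinct.

j, ð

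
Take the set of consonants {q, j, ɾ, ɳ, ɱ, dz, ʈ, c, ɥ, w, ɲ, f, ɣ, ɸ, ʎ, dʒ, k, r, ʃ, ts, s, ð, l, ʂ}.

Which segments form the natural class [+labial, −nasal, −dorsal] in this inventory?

f, ɸ

Checking each segment against [+labial], [−nasal], [−dorsal]: /f/ (voiceless labiodental fricative), /ɸ/ (voiceless bilabial fricative) satisfy every feature; every other segment in the inventory fails at least one.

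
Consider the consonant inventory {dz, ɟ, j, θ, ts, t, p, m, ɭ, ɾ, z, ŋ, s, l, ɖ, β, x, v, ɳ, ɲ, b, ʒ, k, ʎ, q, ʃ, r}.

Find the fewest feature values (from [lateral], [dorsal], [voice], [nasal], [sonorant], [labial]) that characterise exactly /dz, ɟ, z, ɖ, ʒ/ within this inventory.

[−sonorant, +voice, −labial]

The class [−sonorant], [+voice], [−labial] has exactly /dz, ɟ, z, ɖ, ʒ/ as its extension in this inventory. No smaller conjunction from the listed features achieves this: [+voice, −labial] alone would also admit /j, ɭ, ɾ, ŋ, …/; [−sonorant, −labial] alone would also admit /θ, ts, t, s, …/; [−sonorant, +voice] alone would also admit /β, v, b/; and checking the remaining two-feature bundles turns up none with this extension.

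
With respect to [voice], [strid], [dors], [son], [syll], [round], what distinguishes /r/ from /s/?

[sonorant], [voice], [strident]

/r/ is the alveolar trill and /s/ is the voiceless alveolar fricative. Both are [-dorsal], [-syllabic], [-round]. /r/ is [+sonorant] while /s/ is [-sonorant]; /r/ is [+voice] while /s/ is [-voice]; /r/ is [-strident] while /s/ is [+strident], so the distinguishing features are [sonorant], [voice], [strident].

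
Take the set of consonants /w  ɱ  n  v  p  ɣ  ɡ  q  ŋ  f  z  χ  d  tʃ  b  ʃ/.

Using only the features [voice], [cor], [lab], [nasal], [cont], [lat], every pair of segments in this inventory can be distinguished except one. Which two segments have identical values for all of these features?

v, w

Both /v/ and /w/ are [+voice], [-coronal], [+labial], [-nasal], [+continuant], [-lateral]. Since the list omits [sonorant], [round] and [dorsal] — which do distinguish the voiced labiodental fricative from the labial-velar glide — this pair collapses; all other pairs remain distinct.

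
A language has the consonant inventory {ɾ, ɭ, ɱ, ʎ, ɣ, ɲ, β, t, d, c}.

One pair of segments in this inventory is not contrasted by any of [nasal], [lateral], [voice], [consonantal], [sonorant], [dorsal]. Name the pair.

Both /β/ and /d/ are [−nasal], [−lateral], [+voice], [+consonantal], [−sonorant], [−dorsal]. Since the list omits [continuant], [labial] and [coronal] — which do distinguish the voiced bilabial fricative from the voiced alveolar stop — this pair collapses; all other pairs remain distinct.

β, d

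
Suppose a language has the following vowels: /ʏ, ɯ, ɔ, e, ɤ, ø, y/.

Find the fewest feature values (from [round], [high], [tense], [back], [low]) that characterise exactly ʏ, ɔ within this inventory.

/ʏ, ɔ/ are exactly the [−tense] segments in the inventory, so a single feature suffices.

[−tense]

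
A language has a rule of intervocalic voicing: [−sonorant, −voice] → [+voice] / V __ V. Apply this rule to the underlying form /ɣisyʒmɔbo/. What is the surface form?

/s/ satisfies [−sonorant, −voice] and sits in V __ V. The [+voice] counterpart of the voiceless alveolar fricative is /z/. Other segments in /ɣisyʒmɔbo/ either fail the structural description or are not in the environment, so the surface form is [ɣizyʒmɔbo].

[ɣizyʒmɔbo]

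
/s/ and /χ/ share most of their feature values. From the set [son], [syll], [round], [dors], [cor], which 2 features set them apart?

[coronal], [dorsal]

The two segments share [−sonorant], [−syllabic], [−round]. The only features from the list on which they differ: /s/ is [+coronal] while /χ/ is [−coronal]; /s/ is [−dorsal] while /χ/ is [+dorsal].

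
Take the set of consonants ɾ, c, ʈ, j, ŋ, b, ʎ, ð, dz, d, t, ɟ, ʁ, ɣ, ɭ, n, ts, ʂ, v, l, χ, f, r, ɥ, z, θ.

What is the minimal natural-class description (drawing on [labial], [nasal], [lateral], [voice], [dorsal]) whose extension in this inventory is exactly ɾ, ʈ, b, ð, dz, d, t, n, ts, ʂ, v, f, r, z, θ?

[-lateral, -dorsal]

The class [-lateral], [-dorsal] has exactly /ɾ, ʈ, b, ð, dz, d, t, n, ts, ʂ, v, f, r, z, θ/ as its extension in this inventory. No smaller conjunction from the listed features achieves this: [-dorsal] alone would also admit /ɭ, l/; [-lateral] alone would also admit /c, j, ŋ, ɟ, …/; and checking the remaining single features turns up none with this extension.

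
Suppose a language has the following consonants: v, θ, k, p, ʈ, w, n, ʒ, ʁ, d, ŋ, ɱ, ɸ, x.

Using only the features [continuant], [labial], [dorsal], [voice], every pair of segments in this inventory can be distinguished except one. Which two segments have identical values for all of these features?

n, d

/n/ (alveolar nasal) and /d/ (voiced alveolar stop) are both [−continuant], [−labial], [−dorsal], [+voice], so none of the listed features separates them. (They do differ in [sonorant] and [nasal], which are not among the given features.) Every other pair in the inventory differs on at least one listed feature.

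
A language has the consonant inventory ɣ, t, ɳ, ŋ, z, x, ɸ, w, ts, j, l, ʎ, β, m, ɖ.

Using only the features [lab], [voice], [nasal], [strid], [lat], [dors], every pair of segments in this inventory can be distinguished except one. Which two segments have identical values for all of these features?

j, ɣ

Both /j/ and /ɣ/ are [−labial], [+voice], [−nasal], [−strident], [−lateral], [+dorsal]. Since the list omits [sonorant] and [back] — which do distinguish the palatal glide from the voiced velar fricative — this pair collapses; all other pairs remain distinct.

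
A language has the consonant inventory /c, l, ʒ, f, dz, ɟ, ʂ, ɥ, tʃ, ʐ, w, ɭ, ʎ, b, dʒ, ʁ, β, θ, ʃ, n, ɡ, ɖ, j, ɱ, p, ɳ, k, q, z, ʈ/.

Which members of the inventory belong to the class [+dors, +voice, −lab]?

The [+dorsal] segments are /c, ɟ, ɥ, w, ʎ, ʁ, ɡ, j, k, q/.
Of those, [+voice] gives /ɟ, ɥ, w, ʎ, ʁ, ɡ, j/.
Among these, [−labial] leaves /ɟ, ʎ, ʁ, ɡ, j/.

ɟ, ʎ, ʁ, ɡ, j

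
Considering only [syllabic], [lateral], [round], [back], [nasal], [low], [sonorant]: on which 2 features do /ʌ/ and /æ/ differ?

/ʌ/ (mid back unrounded lax vowel) and /æ/ (low front unrounded vowel) agree on [+syllabic], [−lateral], [−round], [−nasal], [+sonorant]. They differ on [low] (/ʌ/ [−], /æ/ [+]), [back] (/ʌ/ [+], /æ/ [−]).

[low], [back]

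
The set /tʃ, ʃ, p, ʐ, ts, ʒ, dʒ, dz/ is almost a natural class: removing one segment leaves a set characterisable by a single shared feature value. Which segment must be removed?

p

The remaining segments after removing /p/ share [+strident]; /p/ (voiceless bilabial stop) is [−strident]. For every other candidate removal, the leftover set fails to share any single feature value that the removed segment lacks.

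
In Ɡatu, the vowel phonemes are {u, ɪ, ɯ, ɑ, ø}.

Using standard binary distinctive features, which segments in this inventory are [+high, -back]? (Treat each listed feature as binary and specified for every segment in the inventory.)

Eliminate segments failing any feature: /u, ɯ/ are [+back]; /ɑ, ø/ are [-high]. The remaining /ɪ/ satisfy [+high], [-back].

ɪ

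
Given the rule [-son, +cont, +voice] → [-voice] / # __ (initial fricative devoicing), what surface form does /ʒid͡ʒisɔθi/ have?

[ʃid͡ʒisɔθi]

The only segment in the rule's environment that also matches [-son, +cont, +voice] is /ʒ/. Applying [-voice] turns the voiced postalveolar fricative into /ʃ/ (voiceless postalveolar fricative), giving [ʃid͡ʒisɔθi].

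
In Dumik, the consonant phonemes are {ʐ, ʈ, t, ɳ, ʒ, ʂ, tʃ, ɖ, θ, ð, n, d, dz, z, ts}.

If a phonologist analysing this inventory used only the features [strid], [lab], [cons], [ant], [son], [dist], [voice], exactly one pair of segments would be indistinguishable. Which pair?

dz, z

On the given features, /dz/ and /z/ have an identical profile: [+strident], [-labial], [+consonantal], [+anterior], [-sonorant], [-distributed], [+voice]. No other two segments in the inventory coincide on all 7 features. (They do differ in [continuant], which is not among the given features.)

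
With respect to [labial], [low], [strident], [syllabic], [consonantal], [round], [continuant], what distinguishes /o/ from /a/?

/o/ (mid back rounded tense vowel) and /a/ (low unrounded vowel) agree on [−strident], [+syllabic], [−consonantal], [+continuant]. They differ on [labial] (/o/ [+], /a/ [−]), [round] (/o/ [+], /a/ [−]), [low] (/o/ [−], /a/ [+]).

[labial], [round], [low]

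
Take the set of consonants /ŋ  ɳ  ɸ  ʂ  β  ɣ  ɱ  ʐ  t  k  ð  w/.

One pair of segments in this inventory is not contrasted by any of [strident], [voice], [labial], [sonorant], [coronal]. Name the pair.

Both /w/ and /ɱ/ are [-strident], [+voice], [+labial], [+sonorant], [-coronal]. Since the list omits [nasal], [continuant], [round] and [dorsal] — which do distinguish the labial-velar glide from the labiodental nasal — this pair collapses; all other pairs remain distinct.

w, ɱ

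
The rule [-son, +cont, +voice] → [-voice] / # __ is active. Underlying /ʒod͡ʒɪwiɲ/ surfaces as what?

Only the initial segment /ʒ/ is both word-initial and matches the structural description. It is a voiced postalveolar fricative, so [-son, +cont, +voice] holds; changing it to [-voice] with all other features held fixed yields /ʃ/ (voiceless postalveolar fricative). No other segment meets both the structural description and the environment, so the output is [ʃod͡ʒɪwiɲ].

[ʃod͡ʒɪwiɲ]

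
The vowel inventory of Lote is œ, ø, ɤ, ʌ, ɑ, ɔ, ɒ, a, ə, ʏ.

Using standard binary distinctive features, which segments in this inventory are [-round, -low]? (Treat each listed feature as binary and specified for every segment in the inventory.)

ɤ, ʌ, ə

Checking each segment against [-round], [-low]: /ɤ/ (mid back unrounded tense vowel), /ʌ/ (mid back unrounded lax vowel), /ə/ (mid central vowel (schwa)) satisfy every feature; every other segment in the inventory fails at least one.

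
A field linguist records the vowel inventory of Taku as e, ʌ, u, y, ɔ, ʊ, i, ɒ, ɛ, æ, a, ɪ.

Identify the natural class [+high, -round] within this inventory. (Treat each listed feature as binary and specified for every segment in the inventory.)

Eliminate segments failing any feature: /e, ʌ, ɔ, ɒ, ɛ, æ, a/ are [-high]; /u, y, ʊ/ are [+round]. The remaining /i, ɪ/ satisfy [+high], [-round].

i, ɪ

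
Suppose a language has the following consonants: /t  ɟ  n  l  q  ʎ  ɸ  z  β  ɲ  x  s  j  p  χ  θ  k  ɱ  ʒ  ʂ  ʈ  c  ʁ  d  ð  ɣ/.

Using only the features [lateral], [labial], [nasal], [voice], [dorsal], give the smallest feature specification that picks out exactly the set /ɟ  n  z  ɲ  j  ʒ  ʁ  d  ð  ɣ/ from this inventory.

The class [+voice], [−lateral], [−labial] has exactly /ɟ, n, z, ɲ, j, ʒ, ʁ, d, ð, ɣ/ as its extension in this inventory. No smaller conjunction from the listed features achieves this: [−lateral, −labial] alone would also admit /t, q, x, s, …/; [+voice, −labial] alone would also admit /l, ʎ/; [+voice, −lateral] alone would also admit /β, ɱ/; and checking the remaining two-feature bundles turns up none with this extension.

[+voice, −lateral, −labial]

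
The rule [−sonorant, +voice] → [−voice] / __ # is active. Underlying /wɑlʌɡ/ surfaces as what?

/ɡ/ satisfies [−sonorant, +voice] and sits in __ #. The [−voice] counterpart of the voiced velar stop is /k/. Other segments in /wɑlʌɡ/ either fail the structural description or are not in the environment, so the surface form is [wɑlʌk].

[wɑlʌk]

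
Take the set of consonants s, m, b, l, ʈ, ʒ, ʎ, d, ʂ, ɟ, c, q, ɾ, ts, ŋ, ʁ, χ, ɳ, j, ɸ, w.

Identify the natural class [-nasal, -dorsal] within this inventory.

First, the [-nasal] segments are /s, b, l, ʈ, ʒ, ʎ, d, ʂ, ɟ, c, q, ɾ, ts, ʁ, χ, j, ɸ, w/.
Of those, [-dorsal] leaves /s, b, l, ʈ, ʒ, d, ʂ, ɾ, ts, ɸ/.

s, b, l, ʈ, ʒ, d, ʂ, ɾ, ts, ɸ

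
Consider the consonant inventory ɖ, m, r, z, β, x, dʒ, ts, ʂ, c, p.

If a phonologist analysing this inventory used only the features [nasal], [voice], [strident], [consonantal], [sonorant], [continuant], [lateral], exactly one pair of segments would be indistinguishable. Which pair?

Both /p/ and /c/ are [-nasal], [-voice], [-strident], [+consonantal], [-sonorant], [-continuant], [-lateral]. Since the list omits [labial] and [dorsal] — which do distinguish the voiceless bilabial stop from the voiceless palatal stop — this pair collapses; all other pairs remain distinct.

p, c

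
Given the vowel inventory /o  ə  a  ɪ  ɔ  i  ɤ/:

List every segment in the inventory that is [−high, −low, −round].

ə, ɤ

The [−high] segments are /o, ə, a, ɔ, ɤ/.
Then [−low] gives /o, ə, ɔ, ɤ/.
Of those, [−round] leaves /ə, ɤ/.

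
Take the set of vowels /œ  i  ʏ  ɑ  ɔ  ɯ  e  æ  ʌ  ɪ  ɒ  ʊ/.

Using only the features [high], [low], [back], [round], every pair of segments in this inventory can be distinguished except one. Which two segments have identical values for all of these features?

/i/ (high front unrounded tense vowel) and /ɪ/ (high front unrounded lax vowel) are both [+high], [−low], [−back], [−round], so none of the listed features separates them. (They do differ in [tense], which is not among the given features.) Every other pair in the inventory differs on at least one listed feature.

i, ɪ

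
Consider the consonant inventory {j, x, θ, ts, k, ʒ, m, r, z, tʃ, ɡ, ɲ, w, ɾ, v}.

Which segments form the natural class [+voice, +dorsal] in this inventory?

j, ɡ, ɲ, w

Eliminate segments failing any feature: /x, θ, ts, k, tʃ/ are [-voice]; /ʒ, m, r, z, ɾ, v/ are [-dorsal]. The remaining /j, ɡ, ɲ, w/ satisfy [+voice], [+dorsal].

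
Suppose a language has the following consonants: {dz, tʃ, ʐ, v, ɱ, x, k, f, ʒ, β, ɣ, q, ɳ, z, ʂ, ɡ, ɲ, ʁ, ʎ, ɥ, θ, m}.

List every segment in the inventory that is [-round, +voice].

Among the inventory, the [-round] segments are /dz, tʃ, ʐ, v, ɱ, x, k, f, ʒ, β, ɣ, q, ɳ, z, ʂ, ɡ, ɲ, ʁ, ʎ, θ, m/.
Within that set, [+voice] leaves /dz, ʐ, v, ɱ, ʒ, β, ɣ, ɳ, z, ɡ, ɲ, ʁ, ʎ, m/.

dz, ʐ, v, ɱ, ʒ, β, ɣ, ɳ, z, ɡ, ɲ, ʁ, ʎ, m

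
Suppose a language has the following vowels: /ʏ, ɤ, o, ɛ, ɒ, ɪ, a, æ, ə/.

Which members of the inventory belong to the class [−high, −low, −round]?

ɤ, ɛ, ə

Eliminate segments failing any feature: /ʏ, ɪ/ are [+high]; /o/ is [+round]; /ɒ, a, æ/ are [+low]. The remaining /ɤ, ɛ, ə/ satisfy [−high], [−low], [−round].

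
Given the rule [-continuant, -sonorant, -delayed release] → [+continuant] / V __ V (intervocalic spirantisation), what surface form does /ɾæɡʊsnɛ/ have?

[ɾæɣʊsnɛ]

The only segment in the rule's environment that also matches [-continuant, -sonorant, -delayed release] is /ɡ/. Applying [+continuant] turns the voiced velar stop into /ɣ/ (voiced velar fricative), giving [ɾæɣʊsnɛ].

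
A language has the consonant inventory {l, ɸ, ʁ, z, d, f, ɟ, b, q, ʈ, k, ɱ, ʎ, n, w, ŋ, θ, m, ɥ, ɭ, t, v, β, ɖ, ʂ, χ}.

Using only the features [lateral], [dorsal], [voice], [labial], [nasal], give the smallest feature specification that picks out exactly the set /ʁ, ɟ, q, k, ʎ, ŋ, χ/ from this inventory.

[-labial, +dorsal]

Every target segment is [-labial], [+dorsal]; each remaining inventory member fails at least one of these. Each conjunct is needed — [+dorsal] alone would also admit /w, ɥ/; [-labial] alone would also admit /l, z, d, ʈ, …/ — and no other single listed feature has exactly this extension, so two is the minimum.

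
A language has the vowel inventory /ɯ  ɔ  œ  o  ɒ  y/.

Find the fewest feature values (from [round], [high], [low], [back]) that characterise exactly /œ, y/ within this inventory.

The target set is precisely the extension of [−back] in this inventory.

[−back]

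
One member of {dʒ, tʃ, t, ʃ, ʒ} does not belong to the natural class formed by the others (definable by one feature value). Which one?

/dʒ, ʒ, tʃ, ʃ/ are all [-anterior], but /t/ (voiceless alveolar stop) is [+anterior]. No other single segment can be removed to leave a set sharing one feature value that the removed segment lacks, so /t/ is the odd one out.

t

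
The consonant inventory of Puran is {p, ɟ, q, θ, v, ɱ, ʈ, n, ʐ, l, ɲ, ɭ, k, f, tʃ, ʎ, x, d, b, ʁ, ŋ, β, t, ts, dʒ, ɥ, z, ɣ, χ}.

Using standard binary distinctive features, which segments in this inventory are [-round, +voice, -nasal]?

Checking each segment against [-round], [+voice], [-nasal]: /ɟ/ (voiced palatal stop), /v/ (voiced labiodental fricative), /ʐ/ (voiced retroflex fricative), /l/ (alveolar lateral approximant), /ɭ/ (retroflex lateral approximant), /ʎ/ (palatal lateral approximant), among others, satisfy every feature; every other segment in the inventory fails at least one.

ɟ, v, ʐ, l, ɭ, ʎ, d, b, ʁ, β, dʒ, z, ɣ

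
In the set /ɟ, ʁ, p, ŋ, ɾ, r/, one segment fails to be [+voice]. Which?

/ɾ, ŋ, ɟ, r, ʁ/ are all [+voice]; /p/ (voiceless bilabial stop) is [-voice].

p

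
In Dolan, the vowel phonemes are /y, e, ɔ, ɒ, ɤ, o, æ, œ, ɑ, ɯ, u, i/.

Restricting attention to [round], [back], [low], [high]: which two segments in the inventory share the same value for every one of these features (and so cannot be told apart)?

On the given features, /ɔ/ and /o/ have an identical profile: [+round], [+back], [−low], [−high]. No other two segments in the inventory coincide on all 4 features. (They do differ in [tense], which is not among the given features.)

ɔ, o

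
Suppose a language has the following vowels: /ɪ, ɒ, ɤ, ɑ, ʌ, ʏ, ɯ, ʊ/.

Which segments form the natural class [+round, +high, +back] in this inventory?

ʊ

Among the inventory, the [+round] segments are /ɒ, ʏ, ʊ/.
Within that set, [+high] gives /ʏ, ʊ/.
Within that set, [+back] leaves /ʊ/.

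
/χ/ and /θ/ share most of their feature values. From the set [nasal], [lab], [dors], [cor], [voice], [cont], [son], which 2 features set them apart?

[coronal], [dorsal]

/χ/ (voiceless uvular fricative) and /θ/ (voiceless dental fricative) agree on [−nasal], [−labial], [−voice], [+continuant], [−sonorant]. They differ on [coronal] (/χ/ [−], /θ/ [+]), [dorsal] (/χ/ [+], /θ/ [−]).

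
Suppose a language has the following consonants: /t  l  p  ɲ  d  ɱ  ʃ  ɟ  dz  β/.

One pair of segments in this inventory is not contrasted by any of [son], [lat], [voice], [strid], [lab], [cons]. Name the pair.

d, ɟ

On the given features, /d/ and /ɟ/ have an identical profile: [−sonorant], [−lateral], [+voice], [−strident], [−labial], [+consonantal]. No other two segments in the inventory coincide on all 6 features. (They do differ in [dorsal], which is not among the given features.)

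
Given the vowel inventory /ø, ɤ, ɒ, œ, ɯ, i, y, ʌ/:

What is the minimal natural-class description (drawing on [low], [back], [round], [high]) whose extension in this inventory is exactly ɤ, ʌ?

The class [−high], [−round] has exactly /ɤ, ʌ/ as its extension in this inventory. No smaller conjunction from the listed features achieves this: [−round] alone would also admit /ɯ, i/; [−high] alone would also admit /ø, ɒ, œ/; and checking the remaining single features turns up none with this extension.

[−high, −round]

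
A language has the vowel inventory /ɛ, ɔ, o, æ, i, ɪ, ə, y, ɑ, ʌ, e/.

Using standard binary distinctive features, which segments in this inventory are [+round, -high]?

First, the [+round] segments are /ɔ, o, y/.
Among these, [-high] leaves /ɔ, o/.

ɔ, o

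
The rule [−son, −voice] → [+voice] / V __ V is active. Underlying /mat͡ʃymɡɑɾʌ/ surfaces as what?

[mad͡ʒymɡɑɾʌ]

The only segment in the rule's environment that also matches [−son, −voice] is /t͡ʃ/. Applying [+voice] turns the voiceless postalveolar affricate into /d͡ʒ/ (voiced postalveolar affricate), giving [mad͡ʒymɡɑɾʌ].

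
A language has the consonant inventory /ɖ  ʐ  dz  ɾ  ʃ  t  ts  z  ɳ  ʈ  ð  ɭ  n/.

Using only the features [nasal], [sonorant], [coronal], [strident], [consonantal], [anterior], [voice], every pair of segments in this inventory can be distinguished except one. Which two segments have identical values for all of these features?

z, dz

On the given features, /z/ and /dz/ have an identical profile: [−nasal], [−sonorant], [+coronal], [+strident], [+consonantal], [+anterior], [+voice]. No other two segments in the inventory coincide on all 7 features. (They do differ in [continuant], which is not among the given features.)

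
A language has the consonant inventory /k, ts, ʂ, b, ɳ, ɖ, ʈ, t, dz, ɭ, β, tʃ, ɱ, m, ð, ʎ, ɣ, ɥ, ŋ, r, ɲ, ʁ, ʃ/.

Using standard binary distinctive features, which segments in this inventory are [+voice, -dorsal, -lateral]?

b, ɳ, ɖ, dz, β, ɱ, m, ð, r

The [+voice] segments are /b, ɳ, ɖ, dz, ɭ, β, ɱ, m, ð, ʎ, ɣ, ɥ, ŋ, r, ɲ, ʁ/.
Of those, [-dorsal] gives /b, ɳ, ɖ, dz, ɭ, β, ɱ, m, ð, r/.
Of those, [-lateral] leaves /b, ɳ, ɖ, dz, β, ɱ, m, ð, r/.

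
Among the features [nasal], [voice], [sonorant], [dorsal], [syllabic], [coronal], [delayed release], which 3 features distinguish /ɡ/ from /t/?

/ɡ/ (voiced velar stop) and /t/ (voiceless alveolar stop) agree on [−nasal], [−sonorant], [−syllabic], [−delayed release]. They differ on [voice] (/ɡ/ [+], /t/ [−]), [coronal] (/ɡ/ [−], /t/ [+]), [dorsal] (/ɡ/ [+], /t/ [−]).

[voice], [coronal], [dorsal]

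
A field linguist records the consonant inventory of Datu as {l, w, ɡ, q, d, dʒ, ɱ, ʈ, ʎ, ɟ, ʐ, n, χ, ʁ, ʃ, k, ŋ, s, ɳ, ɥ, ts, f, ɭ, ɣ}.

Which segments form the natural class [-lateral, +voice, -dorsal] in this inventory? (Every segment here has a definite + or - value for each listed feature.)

Eliminate segments failing any feature: /l, ʎ, ɭ/ are [+lateral]; /w, ɡ, ɟ, ʁ, ŋ, ɥ, ɣ/ are [+dorsal]; /q, ʈ, χ, ʃ, k, s, ts, f/ are [-voice]. The remaining /d, dʒ, ɱ, ʐ, n, ɳ/ satisfy [-lateral], [+voice], [-dorsal].

d, dʒ, ɱ, ʐ, n, ɳ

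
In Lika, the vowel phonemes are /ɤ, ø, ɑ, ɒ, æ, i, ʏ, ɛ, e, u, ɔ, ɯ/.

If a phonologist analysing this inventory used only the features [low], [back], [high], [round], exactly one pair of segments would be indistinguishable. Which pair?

/e/ (mid front unrounded tense vowel) and /ɛ/ (mid front unrounded lax vowel) are both [-low], [-back], [-high], [-round], so none of the listed features separates them. (They do differ in [tense], which is not among the given features.) Every other pair in the inventory differs on at least one listed feature.

e, ɛ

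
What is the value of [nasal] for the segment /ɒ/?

[−nasal]

/ɒ/ is the low back rounded vowel, hence [−nasal].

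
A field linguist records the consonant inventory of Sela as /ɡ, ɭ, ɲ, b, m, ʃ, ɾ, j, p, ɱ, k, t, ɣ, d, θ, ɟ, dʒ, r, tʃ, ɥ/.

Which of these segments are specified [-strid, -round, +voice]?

ɡ, ɭ, ɲ, b, m, ɾ, j, ɱ, ɣ, d, ɟ, r

Checking each segment against [-strident], [-round], [+voice]: /ɡ/ (voiced velar stop), /ɭ/ (retroflex lateral approximant), /ɲ/ (palatal nasal), /b/ (voiced bilabial stop), /m/ (bilabial nasal), /ɾ/ (alveolar tap), among others, satisfy every feature; every other segment in the inventory fails at least one.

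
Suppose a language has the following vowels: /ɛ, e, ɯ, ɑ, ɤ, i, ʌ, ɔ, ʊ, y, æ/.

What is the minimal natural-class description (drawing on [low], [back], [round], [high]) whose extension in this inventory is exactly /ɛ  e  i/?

[−low, −back, −round]

/ɛ, e, i/ are all [−low], [−back], [−round], and no other segment in the inventory matches all three values. Dropping any one of them over-generates: [−back, −round] alone would also admit /æ/; [−low, −round] alone would also admit /ɯ, ɤ, ʌ/; [−low, −back] alone would also admit /y/. No other combination of two listed features picks out exactly this set either, so fewer than three features will not do.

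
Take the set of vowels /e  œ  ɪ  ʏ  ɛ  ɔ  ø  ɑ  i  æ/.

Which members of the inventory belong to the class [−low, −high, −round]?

e, ɛ

The [−low] segments are /e, œ, ɪ, ʏ, ɛ, ɔ, ø, i/.
Within that set, [−high] gives /e, œ, ɛ, ɔ, ø/.
Of those, [−round] leaves /e, ɛ/.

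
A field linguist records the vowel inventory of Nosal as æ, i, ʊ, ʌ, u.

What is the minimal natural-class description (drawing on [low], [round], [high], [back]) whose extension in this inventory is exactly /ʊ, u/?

/ʊ, u/ are exactly the [+round] segments in the inventory, so a single feature suffices.

[+round]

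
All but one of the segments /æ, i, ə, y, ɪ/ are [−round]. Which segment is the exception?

Every segment except /y/ is [−round]. /y/ (high front rounded tense vowel) is [+round], so it is the exception.

y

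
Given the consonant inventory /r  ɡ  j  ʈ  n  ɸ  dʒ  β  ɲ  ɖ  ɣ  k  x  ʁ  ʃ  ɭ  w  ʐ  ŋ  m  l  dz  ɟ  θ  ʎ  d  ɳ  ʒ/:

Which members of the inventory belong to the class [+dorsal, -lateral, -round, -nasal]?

Eliminate segments failing any feature: /r, ʈ, n, ɸ, dʒ, β, ɖ, ʃ, ɭ, ʐ, m, l, dz, θ, d, ɳ, ʒ/ are [-dorsal]; /ɲ, ŋ/ are [+nasal]; /w/ is [+round]; /ʎ/ is [+lateral]. The remaining /ɡ, j, ɣ, k, x, ʁ, ɟ/ satisfy [+dorsal], [-lateral], [-round], [-nasal].

ɡ, j, ɣ, k, x, ʁ, ɟ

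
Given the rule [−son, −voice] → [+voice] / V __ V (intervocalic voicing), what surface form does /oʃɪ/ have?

[oʒɪ]

The only segment in the rule's environment that also matches [−son, −voice] is /ʃ/. Applying [+voice] turns the voiceless postalveolar fricative into /ʒ/ (voiced postalveolar fricative), giving [oʒɪ].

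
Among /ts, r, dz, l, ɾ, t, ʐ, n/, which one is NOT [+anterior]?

Every segment except /ʐ/ is [+anterior]. /ʐ/ (voiced retroflex fricative) is [-anterior], so it is the exception.

ʐ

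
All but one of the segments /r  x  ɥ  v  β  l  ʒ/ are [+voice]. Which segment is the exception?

x

Every segment except /x/ is [+voice]. /x/ (voiceless velar fricative) is [-voice], so it is the exception.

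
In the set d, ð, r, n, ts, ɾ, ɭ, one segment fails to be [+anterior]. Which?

ɭ

/ɭ/ is the retroflex lateral approximant, which is [−anterior]; the rest — /n, ts, r, ɾ, d, ð/ — are [+anterior].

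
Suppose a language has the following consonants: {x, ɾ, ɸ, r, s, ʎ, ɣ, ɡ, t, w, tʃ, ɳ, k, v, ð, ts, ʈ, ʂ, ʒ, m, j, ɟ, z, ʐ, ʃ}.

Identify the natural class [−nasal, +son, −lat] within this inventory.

The [−nasal] segments are /x, ɾ, ɸ, r, s, ʎ, ɣ, ɡ, t, w, tʃ, k, v, ð, ts, ʈ, ʂ, ʒ, j, ɟ, z, ʐ, ʃ/.
Of those, [+sonorant] gives /ɾ, r, ʎ, w, j/.
Among these, [−lateral] leaves /ɾ, r, w, j/.

ɾ, r, w, j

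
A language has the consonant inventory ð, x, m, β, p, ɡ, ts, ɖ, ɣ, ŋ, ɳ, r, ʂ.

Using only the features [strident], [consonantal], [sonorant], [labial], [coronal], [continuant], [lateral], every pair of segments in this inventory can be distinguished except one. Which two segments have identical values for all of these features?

ɣ, x

/ɣ/ (voiced velar fricative) and /x/ (voiceless velar fricative) are both [−strident], [+consonantal], [−sonorant], [−labial], [−coronal], [+continuant], [−lateral], so none of the listed features separates them. (They do differ in [voice], which is not among the given features.) Every other pair in the inventory differs on at least one listed feature.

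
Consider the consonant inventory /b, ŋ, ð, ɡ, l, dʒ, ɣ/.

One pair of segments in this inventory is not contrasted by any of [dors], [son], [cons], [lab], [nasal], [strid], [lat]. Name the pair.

On the given features, /ɡ/ and /ɣ/ have an identical profile: [+dorsal], [-sonorant], [+consonantal], [-labial], [-nasal], [-strident], [-lateral]. No other two segments in the inventory coincide on all 7 features. (They do differ in [continuant], which is not among the given features.)

ɡ, ɣ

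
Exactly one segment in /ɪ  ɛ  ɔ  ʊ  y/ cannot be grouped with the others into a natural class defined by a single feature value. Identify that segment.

y

[tense] groups all but one: /ɔ, ʊ, ɪ, ɛ/ share [-tense] while /y/ (high front rounded tense vowel) alone is [+tense]. Removing any other segment would not leave a single-feature class that excludes it.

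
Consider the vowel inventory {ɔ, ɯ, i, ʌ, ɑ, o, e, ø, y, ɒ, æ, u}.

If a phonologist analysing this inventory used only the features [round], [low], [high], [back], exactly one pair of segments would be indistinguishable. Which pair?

Both /o/ and /ɔ/ are [+round], [-low], [-high], [+back]. Since the list omits [tense] — which does distinguish the mid back rounded tense vowel from the mid back rounded lax vowel — this pair collapses; all other pairs remain distinct.

o, ɔ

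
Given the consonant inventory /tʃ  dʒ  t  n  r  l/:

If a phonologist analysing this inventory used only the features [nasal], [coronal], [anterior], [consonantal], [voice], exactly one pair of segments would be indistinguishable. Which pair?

/r/ (alveolar trill) and /l/ (alveolar lateral approximant) are both [−nasal], [+coronal], [+anterior], [+consonantal], [+voice], so none of the listed features separates them. (They do differ in [lateral], which is not among the given features.) Every other pair in the inventory differs on at least one listed feature.

r, l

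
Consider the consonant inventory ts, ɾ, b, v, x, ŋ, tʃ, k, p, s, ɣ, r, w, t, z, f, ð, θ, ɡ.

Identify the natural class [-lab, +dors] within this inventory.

Checking each segment against [-labial], [+dorsal]: /x/ (voiceless velar fricative), /ŋ/ (velar nasal), /k/ (voiceless velar stop), /ɣ/ (voiced velar fricative), /ɡ/ (voiced velar stop) satisfy every feature; every other segment in the inventory fails at least one.

x, ŋ, k, ɣ, ɡ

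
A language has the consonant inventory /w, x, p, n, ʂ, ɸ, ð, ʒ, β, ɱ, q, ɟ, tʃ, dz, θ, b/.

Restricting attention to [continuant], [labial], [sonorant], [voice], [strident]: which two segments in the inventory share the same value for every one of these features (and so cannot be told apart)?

Both /x/ and /θ/ are [+continuant], [-labial], [-sonorant], [-voice], [-strident]. Since the list omits [coronal] and [dorsal] — which do distinguish the voiceless velar fricative from the voiceless dental fricative — this pair collapses; all other pairs remain distinct.

x, θ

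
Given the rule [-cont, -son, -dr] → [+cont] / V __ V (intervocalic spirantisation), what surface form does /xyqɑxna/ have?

Only /q/ occurs between two vowels (/y/ __ /ɑ/) and matches the structural description. It is a voiceless uvular stop, so [-cont, -son, -dr] holds; changing it to [+continuant] with all other features held fixed yields /χ/ (voiceless uvular fricative). No other segment meets both the structural description and the environment, so the output is [xyχɑxna].

[xyχɑxna]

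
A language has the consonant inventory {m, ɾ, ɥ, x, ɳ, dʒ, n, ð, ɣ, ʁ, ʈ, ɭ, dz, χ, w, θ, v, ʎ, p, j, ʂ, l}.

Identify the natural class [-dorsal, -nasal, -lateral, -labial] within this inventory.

Eliminate segments failing any feature: /m, ɳ, n/ are [+nasal]; /ɥ, x, ɣ, ʁ, χ, w, ʎ, j/ are [+dorsal]; /ɭ, l/ are [+lateral]; /v, p/ are [+labial]. The remaining /ɾ, dʒ, ð, ʈ, dz, θ, ʂ/ satisfy [-dorsal], [-nasal], [-lateral], [-labial].

ɾ, dʒ, ð, ʈ, dz, θ, ʂ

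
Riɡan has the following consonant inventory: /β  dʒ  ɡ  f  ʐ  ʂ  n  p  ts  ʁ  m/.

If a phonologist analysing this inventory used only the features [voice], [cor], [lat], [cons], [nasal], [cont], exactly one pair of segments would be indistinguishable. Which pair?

β, ʁ

/β/ (voiced bilabial fricative) and /ʁ/ (voiced uvular fricative) are both [+voice], [−coronal], [−lateral], [+consonantal], [−nasal], [+continuant], so none of the listed features separates them. (They do differ in [labial] and [dorsal], which are not among the given features.) Every other pair in the inventory differs on at least one listed feature.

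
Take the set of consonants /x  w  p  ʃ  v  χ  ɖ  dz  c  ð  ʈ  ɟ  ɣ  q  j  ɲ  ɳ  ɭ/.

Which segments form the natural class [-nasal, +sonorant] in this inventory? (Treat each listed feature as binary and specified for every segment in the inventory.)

Checking each segment against [-nasal], [+sonorant]: /w/ (labial-velar glide), /j/ (palatal glide), /ɭ/ (retroflex lateral approximant) satisfy every feature; every other segment in the inventory fails at least one.

w, j, ɭ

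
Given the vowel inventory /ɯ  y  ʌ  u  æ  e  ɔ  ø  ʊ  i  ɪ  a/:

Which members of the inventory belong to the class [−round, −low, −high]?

ʌ, e

The [−round] segments are /ɯ, ʌ, æ, e, i, ɪ, a/.
Of those, [−low] gives /ɯ, ʌ, e, i, ɪ/.
Of those, [−high] leaves /ʌ, e/.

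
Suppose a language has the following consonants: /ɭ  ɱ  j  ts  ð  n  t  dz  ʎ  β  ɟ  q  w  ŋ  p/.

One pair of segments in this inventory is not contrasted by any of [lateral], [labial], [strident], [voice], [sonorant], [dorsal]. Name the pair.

ŋ, j

/ŋ/ (velar nasal) and /j/ (palatal glide) are both [-lateral], [-labial], [-strident], [+voice], [+sonorant], [+dorsal], so none of the listed features separates them. (They do differ in [nasal], [continuant] and [back], which are not among the given features.) Every other pair in the inventory differs on at least one listed feature.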